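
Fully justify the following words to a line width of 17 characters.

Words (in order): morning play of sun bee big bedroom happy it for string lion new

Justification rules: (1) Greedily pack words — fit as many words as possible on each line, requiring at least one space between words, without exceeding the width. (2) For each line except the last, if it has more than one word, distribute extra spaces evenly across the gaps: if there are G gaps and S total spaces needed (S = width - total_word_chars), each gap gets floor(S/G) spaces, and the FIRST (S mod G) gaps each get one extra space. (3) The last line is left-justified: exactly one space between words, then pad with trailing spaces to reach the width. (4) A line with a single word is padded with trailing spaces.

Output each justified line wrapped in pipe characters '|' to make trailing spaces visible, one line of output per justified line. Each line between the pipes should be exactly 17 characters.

Answer: |morning  play  of|
|sun    bee    big|
|bedroom  happy it|
|for  string  lion|
|new              |

Derivation:
Line 1: ['morning', 'play', 'of'] (min_width=15, slack=2)
Line 2: ['sun', 'bee', 'big'] (min_width=11, slack=6)
Line 3: ['bedroom', 'happy', 'it'] (min_width=16, slack=1)
Line 4: ['for', 'string', 'lion'] (min_width=15, slack=2)
Line 5: ['new'] (min_width=3, slack=14)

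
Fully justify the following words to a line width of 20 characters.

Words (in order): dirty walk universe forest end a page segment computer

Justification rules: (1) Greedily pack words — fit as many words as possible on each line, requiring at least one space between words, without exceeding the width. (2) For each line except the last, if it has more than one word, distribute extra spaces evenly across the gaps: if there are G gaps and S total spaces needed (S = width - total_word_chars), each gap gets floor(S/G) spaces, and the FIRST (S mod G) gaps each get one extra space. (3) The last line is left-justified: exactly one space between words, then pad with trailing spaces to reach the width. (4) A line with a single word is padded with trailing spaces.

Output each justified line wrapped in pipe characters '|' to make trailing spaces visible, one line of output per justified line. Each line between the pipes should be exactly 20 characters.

Line 1: ['dirty', 'walk', 'universe'] (min_width=19, slack=1)
Line 2: ['forest', 'end', 'a', 'page'] (min_width=17, slack=3)
Line 3: ['segment', 'computer'] (min_width=16, slack=4)

Answer: |dirty  walk universe|
|forest  end  a  page|
|segment computer    |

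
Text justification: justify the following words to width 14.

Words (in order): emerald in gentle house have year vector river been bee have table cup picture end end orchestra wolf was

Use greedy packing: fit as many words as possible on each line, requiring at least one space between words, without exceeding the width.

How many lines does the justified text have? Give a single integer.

Line 1: ['emerald', 'in'] (min_width=10, slack=4)
Line 2: ['gentle', 'house'] (min_width=12, slack=2)
Line 3: ['have', 'year'] (min_width=9, slack=5)
Line 4: ['vector', 'river'] (min_width=12, slack=2)
Line 5: ['been', 'bee', 'have'] (min_width=13, slack=1)
Line 6: ['table', 'cup'] (min_width=9, slack=5)
Line 7: ['picture', 'end'] (min_width=11, slack=3)
Line 8: ['end', 'orchestra'] (min_width=13, slack=1)
Line 9: ['wolf', 'was'] (min_width=8, slack=6)
Total lines: 9

Answer: 9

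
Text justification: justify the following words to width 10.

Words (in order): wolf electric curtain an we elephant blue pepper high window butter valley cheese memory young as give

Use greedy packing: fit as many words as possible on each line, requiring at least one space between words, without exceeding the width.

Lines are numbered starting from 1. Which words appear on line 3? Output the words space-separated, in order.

Answer: curtain an

Derivation:
Line 1: ['wolf'] (min_width=4, slack=6)
Line 2: ['electric'] (min_width=8, slack=2)
Line 3: ['curtain', 'an'] (min_width=10, slack=0)
Line 4: ['we'] (min_width=2, slack=8)
Line 5: ['elephant'] (min_width=8, slack=2)
Line 6: ['blue'] (min_width=4, slack=6)
Line 7: ['pepper'] (min_width=6, slack=4)
Line 8: ['high'] (min_width=4, slack=6)
Line 9: ['window'] (min_width=6, slack=4)
Line 10: ['butter'] (min_width=6, slack=4)
Line 11: ['valley'] (min_width=6, slack=4)
Line 12: ['cheese'] (min_width=6, slack=4)
Line 13: ['memory'] (min_width=6, slack=4)
Line 14: ['young', 'as'] (min_width=8, slack=2)
Line 15: ['give'] (min_width=4, slack=6)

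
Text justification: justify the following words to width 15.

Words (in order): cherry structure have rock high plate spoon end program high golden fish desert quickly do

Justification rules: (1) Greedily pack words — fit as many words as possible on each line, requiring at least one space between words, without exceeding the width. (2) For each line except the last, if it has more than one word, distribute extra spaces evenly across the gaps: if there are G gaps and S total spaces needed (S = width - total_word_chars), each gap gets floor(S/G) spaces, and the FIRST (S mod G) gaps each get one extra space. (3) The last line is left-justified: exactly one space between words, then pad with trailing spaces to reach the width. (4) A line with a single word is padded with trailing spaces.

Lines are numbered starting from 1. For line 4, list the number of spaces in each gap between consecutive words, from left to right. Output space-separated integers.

Answer: 7

Derivation:
Line 1: ['cherry'] (min_width=6, slack=9)
Line 2: ['structure', 'have'] (min_width=14, slack=1)
Line 3: ['rock', 'high', 'plate'] (min_width=15, slack=0)
Line 4: ['spoon', 'end'] (min_width=9, slack=6)
Line 5: ['program', 'high'] (min_width=12, slack=3)
Line 6: ['golden', 'fish'] (min_width=11, slack=4)
Line 7: ['desert', 'quickly'] (min_width=14, slack=1)
Line 8: ['do'] (min_width=2, slack=13)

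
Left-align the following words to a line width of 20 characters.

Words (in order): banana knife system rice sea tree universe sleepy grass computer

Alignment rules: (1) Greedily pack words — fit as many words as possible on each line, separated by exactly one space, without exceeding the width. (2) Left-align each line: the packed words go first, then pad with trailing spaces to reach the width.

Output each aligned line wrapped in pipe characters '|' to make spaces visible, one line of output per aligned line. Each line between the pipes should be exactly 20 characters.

Line 1: ['banana', 'knife', 'system'] (min_width=19, slack=1)
Line 2: ['rice', 'sea', 'tree'] (min_width=13, slack=7)
Line 3: ['universe', 'sleepy'] (min_width=15, slack=5)
Line 4: ['grass', 'computer'] (min_width=14, slack=6)

Answer: |banana knife system |
|rice sea tree       |
|universe sleepy     |
|grass computer      |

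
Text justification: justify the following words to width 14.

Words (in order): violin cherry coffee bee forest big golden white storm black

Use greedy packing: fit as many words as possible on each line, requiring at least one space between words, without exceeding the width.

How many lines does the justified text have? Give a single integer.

Line 1: ['violin', 'cherry'] (min_width=13, slack=1)
Line 2: ['coffee', 'bee'] (min_width=10, slack=4)
Line 3: ['forest', 'big'] (min_width=10, slack=4)
Line 4: ['golden', 'white'] (min_width=12, slack=2)
Line 5: ['storm', 'black'] (min_width=11, slack=3)
Total lines: 5

Answer: 5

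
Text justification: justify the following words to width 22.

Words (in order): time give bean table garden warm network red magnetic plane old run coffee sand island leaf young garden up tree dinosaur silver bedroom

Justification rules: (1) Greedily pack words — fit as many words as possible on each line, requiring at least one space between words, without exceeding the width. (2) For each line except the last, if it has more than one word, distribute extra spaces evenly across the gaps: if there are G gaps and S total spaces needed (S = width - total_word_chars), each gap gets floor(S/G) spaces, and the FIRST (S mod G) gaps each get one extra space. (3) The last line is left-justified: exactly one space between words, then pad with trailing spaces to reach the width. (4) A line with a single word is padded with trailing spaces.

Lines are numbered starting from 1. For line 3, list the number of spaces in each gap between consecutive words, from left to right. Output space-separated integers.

Answer: 1 1 1

Derivation:
Line 1: ['time', 'give', 'bean', 'table'] (min_width=20, slack=2)
Line 2: ['garden', 'warm', 'network'] (min_width=19, slack=3)
Line 3: ['red', 'magnetic', 'plane', 'old'] (min_width=22, slack=0)
Line 4: ['run', 'coffee', 'sand', 'island'] (min_width=22, slack=0)
Line 5: ['leaf', 'young', 'garden', 'up'] (min_width=20, slack=2)
Line 6: ['tree', 'dinosaur', 'silver'] (min_width=20, slack=2)
Line 7: ['bedroom'] (min_width=7, slack=15)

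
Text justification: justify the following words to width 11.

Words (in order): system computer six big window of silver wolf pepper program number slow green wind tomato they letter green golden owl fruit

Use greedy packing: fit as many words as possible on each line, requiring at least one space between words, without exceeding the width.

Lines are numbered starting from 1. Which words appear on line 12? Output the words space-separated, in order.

Answer: green

Derivation:
Line 1: ['system'] (min_width=6, slack=5)
Line 2: ['computer'] (min_width=8, slack=3)
Line 3: ['six', 'big'] (min_width=7, slack=4)
Line 4: ['window', 'of'] (min_width=9, slack=2)
Line 5: ['silver', 'wolf'] (min_width=11, slack=0)
Line 6: ['pepper'] (min_width=6, slack=5)
Line 7: ['program'] (min_width=7, slack=4)
Line 8: ['number', 'slow'] (min_width=11, slack=0)
Line 9: ['green', 'wind'] (min_width=10, slack=1)
Line 10: ['tomato', 'they'] (min_width=11, slack=0)
Line 11: ['letter'] (min_width=6, slack=5)
Line 12: ['green'] (min_width=5, slack=6)
Line 13: ['golden', 'owl'] (min_width=10, slack=1)
Line 14: ['fruit'] (min_width=5, slack=6)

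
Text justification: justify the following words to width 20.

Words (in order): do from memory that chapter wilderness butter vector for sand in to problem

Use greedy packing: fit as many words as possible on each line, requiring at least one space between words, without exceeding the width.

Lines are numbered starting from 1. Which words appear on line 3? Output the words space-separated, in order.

Line 1: ['do', 'from', 'memory', 'that'] (min_width=19, slack=1)
Line 2: ['chapter', 'wilderness'] (min_width=18, slack=2)
Line 3: ['butter', 'vector', 'for'] (min_width=17, slack=3)
Line 4: ['sand', 'in', 'to', 'problem'] (min_width=18, slack=2)

Answer: butter vector for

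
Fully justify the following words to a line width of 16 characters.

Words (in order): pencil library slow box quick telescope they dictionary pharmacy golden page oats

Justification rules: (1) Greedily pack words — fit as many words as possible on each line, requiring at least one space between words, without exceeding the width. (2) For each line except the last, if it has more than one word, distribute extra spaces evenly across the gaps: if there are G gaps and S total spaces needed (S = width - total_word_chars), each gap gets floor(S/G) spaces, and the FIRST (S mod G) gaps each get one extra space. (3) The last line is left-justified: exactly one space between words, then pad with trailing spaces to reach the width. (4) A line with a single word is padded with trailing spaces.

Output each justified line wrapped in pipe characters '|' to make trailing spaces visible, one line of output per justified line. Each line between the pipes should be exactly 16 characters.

Answer: |pencil   library|
|slow  box  quick|
|telescope   they|
|dictionary      |
|pharmacy  golden|
|page oats       |

Derivation:
Line 1: ['pencil', 'library'] (min_width=14, slack=2)
Line 2: ['slow', 'box', 'quick'] (min_width=14, slack=2)
Line 3: ['telescope', 'they'] (min_width=14, slack=2)
Line 4: ['dictionary'] (min_width=10, slack=6)
Line 5: ['pharmacy', 'golden'] (min_width=15, slack=1)
Line 6: ['page', 'oats'] (min_width=9, slack=7)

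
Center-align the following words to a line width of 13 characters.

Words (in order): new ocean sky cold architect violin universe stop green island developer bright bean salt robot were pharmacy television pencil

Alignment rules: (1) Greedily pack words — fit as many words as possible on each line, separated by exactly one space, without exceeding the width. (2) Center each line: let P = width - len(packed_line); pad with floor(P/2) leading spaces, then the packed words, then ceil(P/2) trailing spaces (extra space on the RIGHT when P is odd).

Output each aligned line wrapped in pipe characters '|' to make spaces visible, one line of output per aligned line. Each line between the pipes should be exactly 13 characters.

Answer: |new ocean sky|
|    cold     |
|  architect  |
|   violin    |
|universe stop|
|green island |
|  developer  |
| bright bean |
| salt robot  |
|were pharmacy|
| television  |
|   pencil    |

Derivation:
Line 1: ['new', 'ocean', 'sky'] (min_width=13, slack=0)
Line 2: ['cold'] (min_width=4, slack=9)
Line 3: ['architect'] (min_width=9, slack=4)
Line 4: ['violin'] (min_width=6, slack=7)
Line 5: ['universe', 'stop'] (min_width=13, slack=0)
Line 6: ['green', 'island'] (min_width=12, slack=1)
Line 7: ['developer'] (min_width=9, slack=4)
Line 8: ['bright', 'bean'] (min_width=11, slack=2)
Line 9: ['salt', 'robot'] (min_width=10, slack=3)
Line 10: ['were', 'pharmacy'] (min_width=13, slack=0)
Line 11: ['television'] (min_width=10, slack=3)
Line 12: ['pencil'] (min_width=6, slack=7)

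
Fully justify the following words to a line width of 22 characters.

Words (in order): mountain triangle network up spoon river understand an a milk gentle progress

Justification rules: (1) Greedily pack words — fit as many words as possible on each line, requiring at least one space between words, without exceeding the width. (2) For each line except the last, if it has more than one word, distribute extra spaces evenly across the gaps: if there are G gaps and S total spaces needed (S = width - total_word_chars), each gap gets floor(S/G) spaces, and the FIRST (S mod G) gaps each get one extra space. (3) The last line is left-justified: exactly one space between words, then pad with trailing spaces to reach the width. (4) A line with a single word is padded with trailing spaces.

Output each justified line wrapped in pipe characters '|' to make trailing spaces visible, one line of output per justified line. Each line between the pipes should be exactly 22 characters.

Line 1: ['mountain', 'triangle'] (min_width=17, slack=5)
Line 2: ['network', 'up', 'spoon', 'river'] (min_width=22, slack=0)
Line 3: ['understand', 'an', 'a', 'milk'] (min_width=20, slack=2)
Line 4: ['gentle', 'progress'] (min_width=15, slack=7)

Answer: |mountain      triangle|
|network up spoon river|
|understand  an  a milk|
|gentle progress       |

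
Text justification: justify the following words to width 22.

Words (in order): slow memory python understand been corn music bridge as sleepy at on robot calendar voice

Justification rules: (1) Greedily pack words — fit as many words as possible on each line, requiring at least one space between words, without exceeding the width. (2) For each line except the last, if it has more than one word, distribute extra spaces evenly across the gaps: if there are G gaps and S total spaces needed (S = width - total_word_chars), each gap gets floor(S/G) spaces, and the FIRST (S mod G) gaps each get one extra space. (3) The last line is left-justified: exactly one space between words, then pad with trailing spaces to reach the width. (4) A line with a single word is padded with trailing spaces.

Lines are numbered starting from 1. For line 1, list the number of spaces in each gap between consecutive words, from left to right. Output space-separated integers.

Line 1: ['slow', 'memory', 'python'] (min_width=18, slack=4)
Line 2: ['understand', 'been', 'corn'] (min_width=20, slack=2)
Line 3: ['music', 'bridge', 'as', 'sleepy'] (min_width=22, slack=0)
Line 4: ['at', 'on', 'robot', 'calendar'] (min_width=20, slack=2)
Line 5: ['voice'] (min_width=5, slack=17)

Answer: 3 3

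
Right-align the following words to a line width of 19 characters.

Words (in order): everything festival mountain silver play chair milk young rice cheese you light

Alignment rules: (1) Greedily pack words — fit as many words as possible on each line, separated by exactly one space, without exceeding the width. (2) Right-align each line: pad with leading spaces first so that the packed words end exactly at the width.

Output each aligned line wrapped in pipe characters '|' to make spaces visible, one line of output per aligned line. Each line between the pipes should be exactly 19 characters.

Line 1: ['everything', 'festival'] (min_width=19, slack=0)
Line 2: ['mountain', 'silver'] (min_width=15, slack=4)
Line 3: ['play', 'chair', 'milk'] (min_width=15, slack=4)
Line 4: ['young', 'rice', 'cheese'] (min_width=17, slack=2)
Line 5: ['you', 'light'] (min_width=9, slack=10)

Answer: |everything festival|
|    mountain silver|
|    play chair milk|
|  young rice cheese|
|          you light|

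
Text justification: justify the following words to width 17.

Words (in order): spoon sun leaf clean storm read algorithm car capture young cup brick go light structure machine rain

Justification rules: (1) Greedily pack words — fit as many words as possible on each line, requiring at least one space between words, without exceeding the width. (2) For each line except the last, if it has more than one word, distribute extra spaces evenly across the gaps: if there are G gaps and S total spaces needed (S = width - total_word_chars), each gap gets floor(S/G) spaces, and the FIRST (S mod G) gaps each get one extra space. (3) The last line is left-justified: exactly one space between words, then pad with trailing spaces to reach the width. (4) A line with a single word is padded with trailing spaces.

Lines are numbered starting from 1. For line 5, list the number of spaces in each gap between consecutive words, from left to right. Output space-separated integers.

Answer: 3 2

Derivation:
Line 1: ['spoon', 'sun', 'leaf'] (min_width=14, slack=3)
Line 2: ['clean', 'storm', 'read'] (min_width=16, slack=1)
Line 3: ['algorithm', 'car'] (min_width=13, slack=4)
Line 4: ['capture', 'young', 'cup'] (min_width=17, slack=0)
Line 5: ['brick', 'go', 'light'] (min_width=14, slack=3)
Line 6: ['structure', 'machine'] (min_width=17, slack=0)
Line 7: ['rain'] (min_width=4, slack=13)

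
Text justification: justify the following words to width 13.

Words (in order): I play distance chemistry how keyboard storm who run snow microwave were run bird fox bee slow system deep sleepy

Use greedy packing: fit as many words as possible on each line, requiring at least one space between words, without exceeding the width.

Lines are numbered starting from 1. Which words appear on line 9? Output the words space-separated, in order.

Answer: fox bee slow

Derivation:
Line 1: ['I', 'play'] (min_width=6, slack=7)
Line 2: ['distance'] (min_width=8, slack=5)
Line 3: ['chemistry', 'how'] (min_width=13, slack=0)
Line 4: ['keyboard'] (min_width=8, slack=5)
Line 5: ['storm', 'who', 'run'] (min_width=13, slack=0)
Line 6: ['snow'] (min_width=4, slack=9)
Line 7: ['microwave'] (min_width=9, slack=4)
Line 8: ['were', 'run', 'bird'] (min_width=13, slack=0)
Line 9: ['fox', 'bee', 'slow'] (min_width=12, slack=1)
Line 10: ['system', 'deep'] (min_width=11, slack=2)
Line 11: ['sleepy'] (min_width=6, slack=7)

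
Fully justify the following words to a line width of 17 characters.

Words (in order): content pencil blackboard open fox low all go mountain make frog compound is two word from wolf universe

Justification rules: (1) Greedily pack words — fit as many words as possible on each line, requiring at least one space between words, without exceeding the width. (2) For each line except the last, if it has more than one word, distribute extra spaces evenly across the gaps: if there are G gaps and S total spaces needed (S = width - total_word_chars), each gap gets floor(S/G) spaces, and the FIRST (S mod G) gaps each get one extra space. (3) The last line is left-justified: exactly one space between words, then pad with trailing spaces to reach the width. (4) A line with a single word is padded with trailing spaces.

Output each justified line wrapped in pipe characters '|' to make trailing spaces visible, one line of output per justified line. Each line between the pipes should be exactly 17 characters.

Line 1: ['content', 'pencil'] (min_width=14, slack=3)
Line 2: ['blackboard', 'open'] (min_width=15, slack=2)
Line 3: ['fox', 'low', 'all', 'go'] (min_width=14, slack=3)
Line 4: ['mountain', 'make'] (min_width=13, slack=4)
Line 5: ['frog', 'compound', 'is'] (min_width=16, slack=1)
Line 6: ['two', 'word', 'from'] (min_width=13, slack=4)
Line 7: ['wolf', 'universe'] (min_width=13, slack=4)

Answer: |content    pencil|
|blackboard   open|
|fox  low  all  go|
|mountain     make|
|frog  compound is|
|two   word   from|
|wolf universe    |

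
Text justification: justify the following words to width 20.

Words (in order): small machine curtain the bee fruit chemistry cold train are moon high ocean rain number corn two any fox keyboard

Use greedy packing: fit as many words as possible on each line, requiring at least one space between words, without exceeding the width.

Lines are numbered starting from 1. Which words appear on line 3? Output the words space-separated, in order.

Answer: fruit chemistry cold

Derivation:
Line 1: ['small', 'machine'] (min_width=13, slack=7)
Line 2: ['curtain', 'the', 'bee'] (min_width=15, slack=5)
Line 3: ['fruit', 'chemistry', 'cold'] (min_width=20, slack=0)
Line 4: ['train', 'are', 'moon', 'high'] (min_width=19, slack=1)
Line 5: ['ocean', 'rain', 'number'] (min_width=17, slack=3)
Line 6: ['corn', 'two', 'any', 'fox'] (min_width=16, slack=4)
Line 7: ['keyboard'] (min_width=8, slack=12)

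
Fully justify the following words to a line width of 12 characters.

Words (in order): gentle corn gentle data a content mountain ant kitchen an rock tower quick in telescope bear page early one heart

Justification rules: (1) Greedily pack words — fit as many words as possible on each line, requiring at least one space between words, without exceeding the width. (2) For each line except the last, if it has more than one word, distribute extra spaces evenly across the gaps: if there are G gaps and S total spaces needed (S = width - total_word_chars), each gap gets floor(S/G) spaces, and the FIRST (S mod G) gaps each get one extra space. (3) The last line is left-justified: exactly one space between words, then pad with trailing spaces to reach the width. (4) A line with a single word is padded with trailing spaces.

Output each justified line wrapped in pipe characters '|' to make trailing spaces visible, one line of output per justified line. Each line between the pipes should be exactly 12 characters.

Line 1: ['gentle', 'corn'] (min_width=11, slack=1)
Line 2: ['gentle', 'data'] (min_width=11, slack=1)
Line 3: ['a', 'content'] (min_width=9, slack=3)
Line 4: ['mountain', 'ant'] (min_width=12, slack=0)
Line 5: ['kitchen', 'an'] (min_width=10, slack=2)
Line 6: ['rock', 'tower'] (min_width=10, slack=2)
Line 7: ['quick', 'in'] (min_width=8, slack=4)
Line 8: ['telescope'] (min_width=9, slack=3)
Line 9: ['bear', 'page'] (min_width=9, slack=3)
Line 10: ['early', 'one'] (min_width=9, slack=3)
Line 11: ['heart'] (min_width=5, slack=7)

Answer: |gentle  corn|
|gentle  data|
|a    content|
|mountain ant|
|kitchen   an|
|rock   tower|
|quick     in|
|telescope   |
|bear    page|
|early    one|
|heart       |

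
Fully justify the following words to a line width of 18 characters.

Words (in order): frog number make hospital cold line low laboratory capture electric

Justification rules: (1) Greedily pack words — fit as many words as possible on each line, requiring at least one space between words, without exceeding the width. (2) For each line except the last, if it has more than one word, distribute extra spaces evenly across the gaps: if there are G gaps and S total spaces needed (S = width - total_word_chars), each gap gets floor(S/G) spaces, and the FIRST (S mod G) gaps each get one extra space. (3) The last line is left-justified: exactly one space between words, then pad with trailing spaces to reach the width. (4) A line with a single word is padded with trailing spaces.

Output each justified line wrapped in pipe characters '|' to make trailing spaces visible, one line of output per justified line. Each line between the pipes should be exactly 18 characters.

Line 1: ['frog', 'number', 'make'] (min_width=16, slack=2)
Line 2: ['hospital', 'cold', 'line'] (min_width=18, slack=0)
Line 3: ['low', 'laboratory'] (min_width=14, slack=4)
Line 4: ['capture', 'electric'] (min_width=16, slack=2)

Answer: |frog  number  make|
|hospital cold line|
|low     laboratory|
|capture electric  |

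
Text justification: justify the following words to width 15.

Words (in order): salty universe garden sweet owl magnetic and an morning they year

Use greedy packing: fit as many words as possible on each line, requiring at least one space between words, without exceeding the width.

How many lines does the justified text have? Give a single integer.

Answer: 5

Derivation:
Line 1: ['salty', 'universe'] (min_width=14, slack=1)
Line 2: ['garden', 'sweet'] (min_width=12, slack=3)
Line 3: ['owl', 'magnetic'] (min_width=12, slack=3)
Line 4: ['and', 'an', 'morning'] (min_width=14, slack=1)
Line 5: ['they', 'year'] (min_width=9, slack=6)
Total lines: 5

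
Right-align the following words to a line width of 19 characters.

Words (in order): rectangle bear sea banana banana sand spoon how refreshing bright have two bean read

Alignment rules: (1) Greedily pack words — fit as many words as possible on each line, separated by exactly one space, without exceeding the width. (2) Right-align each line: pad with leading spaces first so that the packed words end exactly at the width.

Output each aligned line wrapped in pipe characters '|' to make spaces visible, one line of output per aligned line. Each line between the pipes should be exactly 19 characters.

Line 1: ['rectangle', 'bear', 'sea'] (min_width=18, slack=1)
Line 2: ['banana', 'banana', 'sand'] (min_width=18, slack=1)
Line 3: ['spoon', 'how'] (min_width=9, slack=10)
Line 4: ['refreshing', 'bright'] (min_width=17, slack=2)
Line 5: ['have', 'two', 'bean', 'read'] (min_width=18, slack=1)

Answer: | rectangle bear sea|
| banana banana sand|
|          spoon how|
|  refreshing bright|
| have two bean read|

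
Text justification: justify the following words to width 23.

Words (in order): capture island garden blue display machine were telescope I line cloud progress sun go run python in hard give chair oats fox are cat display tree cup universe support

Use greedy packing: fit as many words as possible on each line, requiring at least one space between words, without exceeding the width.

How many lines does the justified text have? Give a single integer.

Line 1: ['capture', 'island', 'garden'] (min_width=21, slack=2)
Line 2: ['blue', 'display', 'machine'] (min_width=20, slack=3)
Line 3: ['were', 'telescope', 'I', 'line'] (min_width=21, slack=2)
Line 4: ['cloud', 'progress', 'sun', 'go'] (min_width=21, slack=2)
Line 5: ['run', 'python', 'in', 'hard', 'give'] (min_width=23, slack=0)
Line 6: ['chair', 'oats', 'fox', 'are', 'cat'] (min_width=22, slack=1)
Line 7: ['display', 'tree', 'cup'] (min_width=16, slack=7)
Line 8: ['universe', 'support'] (min_width=16, slack=7)
Total lines: 8

Answer: 8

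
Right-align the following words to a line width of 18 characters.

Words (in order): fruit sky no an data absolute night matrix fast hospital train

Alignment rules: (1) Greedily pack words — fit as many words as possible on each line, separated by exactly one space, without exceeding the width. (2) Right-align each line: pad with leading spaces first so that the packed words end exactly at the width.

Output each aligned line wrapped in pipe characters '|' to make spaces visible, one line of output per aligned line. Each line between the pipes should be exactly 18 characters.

Line 1: ['fruit', 'sky', 'no', 'an'] (min_width=15, slack=3)
Line 2: ['data', 'absolute'] (min_width=13, slack=5)
Line 3: ['night', 'matrix', 'fast'] (min_width=17, slack=1)
Line 4: ['hospital', 'train'] (min_width=14, slack=4)

Answer: |   fruit sky no an|
|     data absolute|
| night matrix fast|
|    hospital train|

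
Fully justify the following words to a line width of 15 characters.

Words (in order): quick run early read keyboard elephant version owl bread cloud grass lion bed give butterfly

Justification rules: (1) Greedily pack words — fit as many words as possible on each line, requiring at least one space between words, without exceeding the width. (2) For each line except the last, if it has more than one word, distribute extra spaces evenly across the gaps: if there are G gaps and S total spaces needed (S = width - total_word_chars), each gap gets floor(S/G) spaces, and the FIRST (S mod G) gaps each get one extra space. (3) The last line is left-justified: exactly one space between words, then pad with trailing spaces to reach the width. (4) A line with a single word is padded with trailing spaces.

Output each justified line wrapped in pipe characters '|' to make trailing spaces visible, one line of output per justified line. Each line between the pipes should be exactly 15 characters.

Line 1: ['quick', 'run', 'early'] (min_width=15, slack=0)
Line 2: ['read', 'keyboard'] (min_width=13, slack=2)
Line 3: ['elephant'] (min_width=8, slack=7)
Line 4: ['version', 'owl'] (min_width=11, slack=4)
Line 5: ['bread', 'cloud'] (min_width=11, slack=4)
Line 6: ['grass', 'lion', 'bed'] (min_width=14, slack=1)
Line 7: ['give', 'butterfly'] (min_width=14, slack=1)

Answer: |quick run early|
|read   keyboard|
|elephant       |
|version     owl|
|bread     cloud|
|grass  lion bed|
|give butterfly |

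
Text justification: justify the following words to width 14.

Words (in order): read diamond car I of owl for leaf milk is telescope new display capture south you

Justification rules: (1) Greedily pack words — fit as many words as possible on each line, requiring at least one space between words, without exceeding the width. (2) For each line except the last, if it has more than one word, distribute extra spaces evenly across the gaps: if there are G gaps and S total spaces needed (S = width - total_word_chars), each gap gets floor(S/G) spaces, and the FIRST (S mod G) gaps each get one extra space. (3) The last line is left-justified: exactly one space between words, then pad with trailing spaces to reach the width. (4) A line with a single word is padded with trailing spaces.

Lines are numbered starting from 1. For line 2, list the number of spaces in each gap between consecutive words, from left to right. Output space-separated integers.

Answer: 2 2 1

Derivation:
Line 1: ['read', 'diamond'] (min_width=12, slack=2)
Line 2: ['car', 'I', 'of', 'owl'] (min_width=12, slack=2)
Line 3: ['for', 'leaf', 'milk'] (min_width=13, slack=1)
Line 4: ['is', 'telescope'] (min_width=12, slack=2)
Line 5: ['new', 'display'] (min_width=11, slack=3)
Line 6: ['capture', 'south'] (min_width=13, slack=1)
Line 7: ['you'] (min_width=3, slack=11)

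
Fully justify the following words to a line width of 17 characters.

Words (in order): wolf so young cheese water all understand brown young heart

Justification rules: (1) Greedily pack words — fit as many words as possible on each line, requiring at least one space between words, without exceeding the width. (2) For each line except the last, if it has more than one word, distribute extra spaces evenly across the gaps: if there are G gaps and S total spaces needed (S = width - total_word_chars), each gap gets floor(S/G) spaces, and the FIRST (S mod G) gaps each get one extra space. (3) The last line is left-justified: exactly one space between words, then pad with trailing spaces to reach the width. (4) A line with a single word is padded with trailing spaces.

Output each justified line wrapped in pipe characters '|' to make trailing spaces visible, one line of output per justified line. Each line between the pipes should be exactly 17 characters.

Answer: |wolf   so   young|
|cheese  water all|
|understand  brown|
|young heart      |

Derivation:
Line 1: ['wolf', 'so', 'young'] (min_width=13, slack=4)
Line 2: ['cheese', 'water', 'all'] (min_width=16, slack=1)
Line 3: ['understand', 'brown'] (min_width=16, slack=1)
Line 4: ['young', 'heart'] (min_width=11, slack=6)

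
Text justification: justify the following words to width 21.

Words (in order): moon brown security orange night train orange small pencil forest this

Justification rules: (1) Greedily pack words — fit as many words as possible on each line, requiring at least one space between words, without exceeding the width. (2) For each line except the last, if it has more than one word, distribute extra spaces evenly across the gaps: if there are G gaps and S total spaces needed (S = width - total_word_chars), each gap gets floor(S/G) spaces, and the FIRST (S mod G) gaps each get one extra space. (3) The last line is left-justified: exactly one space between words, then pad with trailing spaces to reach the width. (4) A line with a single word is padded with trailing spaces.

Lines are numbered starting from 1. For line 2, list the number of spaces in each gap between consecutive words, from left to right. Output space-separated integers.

Line 1: ['moon', 'brown', 'security'] (min_width=19, slack=2)
Line 2: ['orange', 'night', 'train'] (min_width=18, slack=3)
Line 3: ['orange', 'small', 'pencil'] (min_width=19, slack=2)
Line 4: ['forest', 'this'] (min_width=11, slack=10)

Answer: 3 2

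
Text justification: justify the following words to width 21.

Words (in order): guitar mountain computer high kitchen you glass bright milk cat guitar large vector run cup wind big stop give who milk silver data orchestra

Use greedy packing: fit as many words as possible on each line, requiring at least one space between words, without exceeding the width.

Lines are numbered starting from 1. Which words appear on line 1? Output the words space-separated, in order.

Line 1: ['guitar', 'mountain'] (min_width=15, slack=6)
Line 2: ['computer', 'high', 'kitchen'] (min_width=21, slack=0)
Line 3: ['you', 'glass', 'bright', 'milk'] (min_width=21, slack=0)
Line 4: ['cat', 'guitar', 'large'] (min_width=16, slack=5)
Line 5: ['vector', 'run', 'cup', 'wind'] (min_width=19, slack=2)
Line 6: ['big', 'stop', 'give', 'who'] (min_width=17, slack=4)
Line 7: ['milk', 'silver', 'data'] (min_width=16, slack=5)
Line 8: ['orchestra'] (min_width=9, slack=12)

Answer: guitar mountain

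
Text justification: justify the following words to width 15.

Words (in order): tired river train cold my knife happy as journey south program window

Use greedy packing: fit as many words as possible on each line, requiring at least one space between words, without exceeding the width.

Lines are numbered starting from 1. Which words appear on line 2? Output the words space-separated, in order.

Answer: train cold my

Derivation:
Line 1: ['tired', 'river'] (min_width=11, slack=4)
Line 2: ['train', 'cold', 'my'] (min_width=13, slack=2)
Line 3: ['knife', 'happy', 'as'] (min_width=14, slack=1)
Line 4: ['journey', 'south'] (min_width=13, slack=2)
Line 5: ['program', 'window'] (min_width=14, slack=1)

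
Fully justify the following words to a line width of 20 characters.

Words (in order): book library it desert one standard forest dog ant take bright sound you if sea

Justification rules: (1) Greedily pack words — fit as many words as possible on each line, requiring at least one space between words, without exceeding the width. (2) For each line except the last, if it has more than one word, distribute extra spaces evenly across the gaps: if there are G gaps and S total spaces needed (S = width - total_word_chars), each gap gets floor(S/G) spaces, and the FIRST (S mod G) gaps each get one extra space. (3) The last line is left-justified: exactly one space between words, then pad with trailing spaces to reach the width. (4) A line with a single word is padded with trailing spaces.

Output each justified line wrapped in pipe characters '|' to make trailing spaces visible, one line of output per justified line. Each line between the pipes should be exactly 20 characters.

Answer: |book    library   it|
|desert  one standard|
|forest  dog ant take|
|bright  sound you if|
|sea                 |

Derivation:
Line 1: ['book', 'library', 'it'] (min_width=15, slack=5)
Line 2: ['desert', 'one', 'standard'] (min_width=19, slack=1)
Line 3: ['forest', 'dog', 'ant', 'take'] (min_width=19, slack=1)
Line 4: ['bright', 'sound', 'you', 'if'] (min_width=19, slack=1)
Line 5: ['sea'] (min_width=3, slack=17)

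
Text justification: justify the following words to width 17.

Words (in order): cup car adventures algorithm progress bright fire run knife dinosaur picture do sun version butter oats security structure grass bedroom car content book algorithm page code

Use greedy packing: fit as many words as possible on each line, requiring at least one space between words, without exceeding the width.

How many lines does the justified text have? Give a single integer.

Line 1: ['cup', 'car'] (min_width=7, slack=10)
Line 2: ['adventures'] (min_width=10, slack=7)
Line 3: ['algorithm'] (min_width=9, slack=8)
Line 4: ['progress', 'bright'] (min_width=15, slack=2)
Line 5: ['fire', 'run', 'knife'] (min_width=14, slack=3)
Line 6: ['dinosaur', 'picture'] (min_width=16, slack=1)
Line 7: ['do', 'sun', 'version'] (min_width=14, slack=3)
Line 8: ['butter', 'oats'] (min_width=11, slack=6)
Line 9: ['security'] (min_width=8, slack=9)
Line 10: ['structure', 'grass'] (min_width=15, slack=2)
Line 11: ['bedroom', 'car'] (min_width=11, slack=6)
Line 12: ['content', 'book'] (min_width=12, slack=5)
Line 13: ['algorithm', 'page'] (min_width=14, slack=3)
Line 14: ['code'] (min_width=4, slack=13)
Total lines: 14

Answer: 14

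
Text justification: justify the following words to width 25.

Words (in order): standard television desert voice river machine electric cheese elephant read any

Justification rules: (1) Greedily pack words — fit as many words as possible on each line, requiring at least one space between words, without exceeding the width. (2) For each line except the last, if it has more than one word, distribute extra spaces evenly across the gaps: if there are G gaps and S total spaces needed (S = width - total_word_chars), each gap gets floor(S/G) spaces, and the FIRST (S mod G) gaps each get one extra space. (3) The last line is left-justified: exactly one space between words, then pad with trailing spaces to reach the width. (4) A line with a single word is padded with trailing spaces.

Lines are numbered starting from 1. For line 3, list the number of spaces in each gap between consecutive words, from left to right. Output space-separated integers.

Line 1: ['standard', 'television'] (min_width=19, slack=6)
Line 2: ['desert', 'voice', 'river'] (min_width=18, slack=7)
Line 3: ['machine', 'electric', 'cheese'] (min_width=23, slack=2)
Line 4: ['elephant', 'read', 'any'] (min_width=17, slack=8)

Answer: 2 2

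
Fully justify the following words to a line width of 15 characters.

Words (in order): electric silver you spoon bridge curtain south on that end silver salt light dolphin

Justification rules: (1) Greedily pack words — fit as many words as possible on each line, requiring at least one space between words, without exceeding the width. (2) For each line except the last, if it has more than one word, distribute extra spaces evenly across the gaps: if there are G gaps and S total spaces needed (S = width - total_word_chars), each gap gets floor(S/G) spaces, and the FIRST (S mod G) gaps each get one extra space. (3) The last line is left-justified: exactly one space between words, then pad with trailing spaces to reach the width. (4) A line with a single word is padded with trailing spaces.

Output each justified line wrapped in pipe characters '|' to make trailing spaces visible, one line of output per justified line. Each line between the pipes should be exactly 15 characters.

Answer: |electric silver|
|you       spoon|
|bridge  curtain|
|south  on  that|
|end silver salt|
|light dolphin  |

Derivation:
Line 1: ['electric', 'silver'] (min_width=15, slack=0)
Line 2: ['you', 'spoon'] (min_width=9, slack=6)
Line 3: ['bridge', 'curtain'] (min_width=14, slack=1)
Line 4: ['south', 'on', 'that'] (min_width=13, slack=2)
Line 5: ['end', 'silver', 'salt'] (min_width=15, slack=0)
Line 6: ['light', 'dolphin'] (min_width=13, slack=2)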